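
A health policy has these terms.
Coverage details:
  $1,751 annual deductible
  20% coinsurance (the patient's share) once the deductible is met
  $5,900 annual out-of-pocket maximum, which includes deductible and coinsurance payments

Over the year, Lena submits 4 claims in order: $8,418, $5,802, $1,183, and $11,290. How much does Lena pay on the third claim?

Bill 1, $8,418: $1,751 finishes the deductible; $6,667 goes to coinsurance; patient's 20% is $1,333.40. Cost to patient: $3,084.40. OOP to date $3,084.40.
Bill 2, $5,802: deductible met; 20% of $5,802 = $1,160.40. Patient pays $1,160.40; OOP now $4,244.80.
Bill 3, $1,183: 20% coinsurance on $1,183 = $236.60. Patient owes $236.60 (running OOP $4,481.40).

$236.60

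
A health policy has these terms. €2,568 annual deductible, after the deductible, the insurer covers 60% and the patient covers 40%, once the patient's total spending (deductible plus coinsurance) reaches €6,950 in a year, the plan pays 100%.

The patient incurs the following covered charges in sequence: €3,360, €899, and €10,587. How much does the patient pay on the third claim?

€3,705.60

#1 (€3,360): deductible takes €2,568, €792 remains; coinsurance €792 × 40% = €316.80. Cost to patient: €2,884.80. OOP to date €2,884.80.
#2 (€899): deductible already satisfied, so patient's share is 40% × €899 = €359.60. Patient owes €359.60 (running OOP €3,244.40).
#3 (€10,587): deductible already satisfied, so patient's share is 40% × €10,587 = €4,234.80. Adding that to €3,244.40 gives €7,479.20, past the €6,950 cap; patient pays only €6,950 − €3,244.40 = €3,705.60.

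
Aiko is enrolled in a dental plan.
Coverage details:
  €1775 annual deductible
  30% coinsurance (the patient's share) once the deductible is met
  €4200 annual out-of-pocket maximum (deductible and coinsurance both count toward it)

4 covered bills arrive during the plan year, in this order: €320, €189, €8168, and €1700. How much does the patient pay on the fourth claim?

€354.40

Claim 1 (€320): fully absorbed by the deductible. Patient owes €320 (running OOP €320).
Claim 2 (€189): fully absorbed by the deductible. Patient owes €189 (running OOP €509).
Claim 3 (€8168): €1266 finishes the deductible; €6902 goes to coinsurance; patient's 30% is €2070.60. Patient owes €3336.60 (running OOP €3845.60).
Claim 4 (€1700): 30% coinsurance on €1700 = €510. Adding that to €3845.60 gives €4355.60, past the €4200 cap; patient pays only €4200 − €3845.60 = €354.40.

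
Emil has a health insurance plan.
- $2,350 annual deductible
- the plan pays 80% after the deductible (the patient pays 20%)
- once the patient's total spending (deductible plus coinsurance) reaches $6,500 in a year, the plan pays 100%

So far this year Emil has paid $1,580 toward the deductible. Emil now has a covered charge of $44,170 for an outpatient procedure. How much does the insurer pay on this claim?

$39,250

$1,580 of the $2,350 deductible is already met, leaving $770.
That leaves $44,170 − $770 = $43,400 for coinsurance.
Patient's 20% share of $43,400 is $8,680.
That puts the patient's cost at $770 + $8,680 = $9,450 before any cap.
Year-to-date out-of-pocket would reach $1,580 + $9,450 = $11,030, above the $6,500 maximum, so the patient pays only $6,500 − $1,580 = $4,920.
Insurer pays the balance: $44,170 − $4,920 = $39,250.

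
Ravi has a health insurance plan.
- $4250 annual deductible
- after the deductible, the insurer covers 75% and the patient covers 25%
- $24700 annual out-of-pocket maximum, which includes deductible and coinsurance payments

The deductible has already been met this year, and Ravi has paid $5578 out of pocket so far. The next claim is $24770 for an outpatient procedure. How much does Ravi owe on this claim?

With the deductible met, the entire $24770 is subject to coinsurance.
Patient's 25% share of $24770 is $6192.50.
Cumulative spending $5578 + $6192.50 = $11770.50 stays under the $24700 maximum.

$6192.50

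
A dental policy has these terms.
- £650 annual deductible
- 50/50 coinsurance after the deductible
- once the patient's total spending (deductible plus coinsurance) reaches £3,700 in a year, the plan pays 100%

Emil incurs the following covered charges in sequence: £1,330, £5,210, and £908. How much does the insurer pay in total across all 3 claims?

£3,748

Claim 1 (£1,330): deductible takes £650, £680 remains; patient's 50% is £340. Patient pays £990; OOP now £990. Plan pays £1,330 − £990 = £340.
Claim 2 (£5,210): 50% coinsurance on £5,210 = £2,605. Patient pays £2,605; OOP now £3,595. Plan pays £5,210 − £2,605 = £2,605.
Claim 3 (£908): 50% coinsurance on £908 = £454. Adding that to £3,595 gives £4,049, past the £3,700 cap; patient pays only £3,700 − £3,595 = £105. Plan pays £908 − £105 = £803.
Insurer total: £340 + £2,605 + £803 = £3,748.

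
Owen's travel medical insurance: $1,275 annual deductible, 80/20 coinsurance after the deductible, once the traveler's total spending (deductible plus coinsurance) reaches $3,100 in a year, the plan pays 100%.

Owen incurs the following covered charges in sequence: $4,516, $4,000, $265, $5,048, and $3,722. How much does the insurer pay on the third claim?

Bill 1, $4,516: $1,275 to deductible, leaving $3,241; traveler's 20% is $648.20. Traveler owes $1,923.20 (running OOP $1,923.20). Plan pays $4,516 − $1,923.20 = $2,592.80.
Bill 2, $4,000: deductible already satisfied, so traveler's share is 20% × $4,000 = $800. Cost to traveler: $800. OOP to date $2,723.20. Insurer: $4,000 − $800 = $3,200.
Bill 3, $265: 20% coinsurance on $265 = $53. Cost to traveler: $53. OOP to date $2,776.20. Plan pays $265 − $53 = $212.

$212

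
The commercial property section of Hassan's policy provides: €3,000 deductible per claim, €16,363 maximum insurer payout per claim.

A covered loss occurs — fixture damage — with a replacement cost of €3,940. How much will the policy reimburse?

€940

Subtract the deductible: €3,940 − €3,000 = €940.
That's under the €16,363 cap, so the insurer reimburses the full €940.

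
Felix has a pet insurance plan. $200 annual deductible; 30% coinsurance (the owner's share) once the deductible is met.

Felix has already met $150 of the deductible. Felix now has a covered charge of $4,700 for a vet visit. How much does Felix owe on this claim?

$150 of the $200 deductible is already met, leaving $50.
The remaining $4,650 (= $4,700 − $50) moves to coinsurance.
Coinsurance: $4,650 × 30% = $1,395.
So the owner owes $50 + $1,395 = $1,445.

$1,445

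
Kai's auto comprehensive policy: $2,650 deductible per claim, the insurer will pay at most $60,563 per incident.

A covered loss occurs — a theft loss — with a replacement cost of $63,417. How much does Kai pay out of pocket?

$2,854

Less the $2,650 deductible: $63,417 − $2,650 = $60,767.
$60,767 exceeds the $60,563 limit, so the insurer pays the limit: $60,563.
The policyholder bears the rest of the original loss: $63,417 − $60,563 = $2,854.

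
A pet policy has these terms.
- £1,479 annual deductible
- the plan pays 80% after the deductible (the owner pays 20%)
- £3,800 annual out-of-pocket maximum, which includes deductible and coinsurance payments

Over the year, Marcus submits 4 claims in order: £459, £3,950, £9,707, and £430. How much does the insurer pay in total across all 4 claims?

£10,746

Bill 1, £459: all of it applies to the deductible. Owner owes £459 (running OOP £459). Insurer: £459 − £459 = £0.
Bill 2, £3,950: £1,020 finishes the deductible; £2,930 goes to coinsurance; 20% of £2,930 = £586. Owner owes £1,606 (running OOP £2,065). Insurer: £3,950 − £1,606 = £2,344.
Bill 3, £9,707: deductible already satisfied, so owner's share is 20% × £9,707 = £1,941.40. OOP would hit £4,006.40 > £3,800, so the cap limits the owner to £3,800 − £2,065 = £1,735. Plan pays £9,707 − £1,735 = £7,972.
Bill 4, £430: 20% coinsurance on £430 = £86. Adding that to £3,800 gives £3,886, past the £3,800 cap; owner pays only £3,800 − £3,800 = £0. Insurer: £430 − £0 = £430.
Insurer total: £0 + £2,344 + £7,972 + £430 = £10,746.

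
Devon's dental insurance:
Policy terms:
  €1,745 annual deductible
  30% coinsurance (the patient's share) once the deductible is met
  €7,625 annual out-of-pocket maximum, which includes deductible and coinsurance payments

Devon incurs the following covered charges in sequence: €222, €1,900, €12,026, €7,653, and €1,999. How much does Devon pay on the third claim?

€3,607.80

#1 (€222): fully absorbed by the deductible. Patient pays €222; OOP now €222.
#2 (€1,900): €1,523 to deductible, leaving €377; coinsurance €377 × 30% = €113.10. Cost to patient: €1,636.10. OOP to date €1,858.10.
#3 (€12,026): 30% coinsurance on €12,026 = €3,607.80. Patient owes €3,607.80 (running OOP €5,465.90).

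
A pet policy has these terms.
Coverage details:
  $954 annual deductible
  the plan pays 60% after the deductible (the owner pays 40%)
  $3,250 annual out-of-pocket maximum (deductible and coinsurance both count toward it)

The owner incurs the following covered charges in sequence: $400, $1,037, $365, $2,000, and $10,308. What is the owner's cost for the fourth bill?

$800

Claim 1 ($400): all of it applies to the deductible. Owner owes $400 (running OOP $400).
Claim 2 ($1,037): $554 to deductible, leaving $483; owner's 40% is $193.20. Owner owes $747.20 (running OOP $1,147.20).
Claim 3 ($365): 40% coinsurance on $365 = $146. Owner pays $146; OOP now $1,293.20.
Claim 4 ($2,000): deductible already satisfied, so owner's share is 40% × $2,000 = $800. Owner pays $800; OOP now $2,093.20.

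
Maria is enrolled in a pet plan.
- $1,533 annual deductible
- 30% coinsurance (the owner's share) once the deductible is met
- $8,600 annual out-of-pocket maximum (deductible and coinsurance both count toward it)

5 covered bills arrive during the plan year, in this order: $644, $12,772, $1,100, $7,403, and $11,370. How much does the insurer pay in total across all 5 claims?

$24,689

Claim 1 — $644: fully absorbed by the deductible. Owner pays $644; OOP now $644. Plan pays $644 − $644 = $0.
Claim 2 — $12,772: deductible takes $889, $11,883 remains; owner's 30% is $3,564.90. Cost to owner: $4,453.90. OOP to date $5,097.90. Plan pays $12,772 − $4,453.90 = $8,318.10.
Claim 3 — $1,100: deductible already satisfied, so owner's share is 30% × $1,100 = $330. Owner pays $330; OOP now $5,427.90. Plan pays $1,100 − $330 = $770.
Claim 4 — $7,403: deductible met; 30% of $7,403 = $2,220.90. Owner pays $2,220.90; OOP now $7,648.80. Insurer: $7,403 − $2,220.90 = $5,182.10.
Claim 5 — $11,370: deductible met; 30% of $11,370 = $3,411. OOP would hit $11,059.80 > $8,600, so the cap limits the owner to $8,600 − $7,648.80 = $951.20. Plan pays $11,370 − $951.20 = $10,418.80.
Insurer total = bills − owner's total = $33,289 − $8,600 = $24,689.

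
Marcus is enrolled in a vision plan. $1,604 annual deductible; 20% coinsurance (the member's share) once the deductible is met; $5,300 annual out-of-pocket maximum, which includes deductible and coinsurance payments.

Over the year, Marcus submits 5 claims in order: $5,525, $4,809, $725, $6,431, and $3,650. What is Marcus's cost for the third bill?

$145

Claim 1 — $5,525: $1,604 to deductible, leaving $3,921; member's 20% is $784.20. Member owes $2,388.20 (running OOP $2,388.20).
Claim 2 — $4,809: 20% coinsurance on $4,809 = $961.80. Member owes $961.80 (running OOP $3,350).
Claim 3 — $725: deductible already satisfied, so member's share is 20% × $725 = $145. Cost to member: $145. OOP to date $3,495.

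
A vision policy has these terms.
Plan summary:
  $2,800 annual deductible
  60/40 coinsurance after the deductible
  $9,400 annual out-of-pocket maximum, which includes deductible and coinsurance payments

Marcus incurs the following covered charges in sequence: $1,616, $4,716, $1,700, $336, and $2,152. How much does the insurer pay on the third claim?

#1 ($1,616): fully absorbed by the deductible. Member pays $1,616; OOP now $1,616. Plan pays $1,616 − $1,616 = $0.
#2 ($4,716): $1,184 to deductible, leaving $3,532; 40% of $3,532 = $1,412.80. Member pays $2,596.80; OOP now $4,212.80. Insurer: $4,716 − $2,596.80 = $2,119.20.
#3 ($1,700): deductible already satisfied, so member's share is 40% × $1,700 = $680. Member pays $680; OOP now $4,892.80. Insurer: $1,700 − $680 = $1,020.

$1,020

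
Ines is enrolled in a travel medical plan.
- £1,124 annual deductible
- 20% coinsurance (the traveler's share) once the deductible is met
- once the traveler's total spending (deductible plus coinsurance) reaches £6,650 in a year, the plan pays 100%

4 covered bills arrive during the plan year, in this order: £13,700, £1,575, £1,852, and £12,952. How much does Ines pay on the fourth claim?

£2,325.40

#1 (£13,700): deductible takes £1,124, £12,576 remains; coinsurance £12,576 × 20% = £2,515.20. Traveler pays £3,639.20; OOP now £3,639.20.
#2 (£1,575): deductible already satisfied, so traveler's share is 20% × £1,575 = £315. Traveler owes £315 (running OOP £3,954.20).
#3 (£1,852): 20% coinsurance on £1,852 = £370.40. Cost to traveler: £370.40. OOP to date £4,324.60.
#4 (£12,952): deductible met; 20% of £12,952 = £2,590.40. Adding that to £4,324.60 gives £6,915, past the £6,650 cap; traveler pays only £6,650 − £4,324.60 = £2,325.40.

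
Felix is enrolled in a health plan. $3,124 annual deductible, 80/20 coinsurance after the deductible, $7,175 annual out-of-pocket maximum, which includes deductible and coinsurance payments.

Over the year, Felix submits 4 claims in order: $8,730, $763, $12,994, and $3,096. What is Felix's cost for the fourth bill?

Bill 1, $8,730: $3,124 to deductible, leaving $5,606; coinsurance $5,606 × 20% = $1,121.20. Patient pays $4,245.20; OOP now $4,245.20.
Bill 2, $763: deductible already satisfied, so patient's share is 20% × $763 = $152.60. Patient pays $152.60; OOP now $4,397.80.
Bill 3, $12,994: deductible already satisfied, so patient's share is 20% × $12,994 = $2,598.80. Cost to patient: $2,598.80. OOP to date $6,996.60.
Bill 4, $3,096: deductible already satisfied, so patient's share is 20% × $3,096 = $619.20. OOP would hit $7,615.80 > $7,175, so the cap limits the patient to $7,175 − $6,996.60 = $178.40.

$178.40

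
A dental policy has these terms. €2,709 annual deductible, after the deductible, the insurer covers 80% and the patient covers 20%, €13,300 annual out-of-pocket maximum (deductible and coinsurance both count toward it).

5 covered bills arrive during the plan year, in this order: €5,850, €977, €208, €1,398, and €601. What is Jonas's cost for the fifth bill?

Claim 1 (€5,850): €2,709 finishes the deductible; €3,141 goes to coinsurance; coinsurance €3,141 × 20% = €628.20. Patient pays €3,337.20; OOP now €3,337.20.
Claim 2 (€977): deductible already satisfied, so patient's share is 20% × €977 = €195.40. Patient owes €195.40 (running OOP €3,532.60).
Claim 3 (€208): 20% coinsurance on €208 = €41.60. Patient owes €41.60 (running OOP €3,574.20).
Claim 4 (€1,398): 20% coinsurance on €1,398 = €279.60. Cost to patient: €279.60. OOP to date €3,853.80.
Claim 5 (€601): deductible met; 20% of €601 = €120.20. Cost to patient: €120.20. OOP to date €3,974.

€120.20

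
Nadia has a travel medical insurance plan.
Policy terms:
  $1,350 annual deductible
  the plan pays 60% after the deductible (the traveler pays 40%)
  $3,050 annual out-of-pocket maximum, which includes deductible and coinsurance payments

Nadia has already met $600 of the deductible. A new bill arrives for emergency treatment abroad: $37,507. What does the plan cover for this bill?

$35,057

$600 of the $1,350 deductible is already met, leaving $750.
The remaining $36,757 (= $37,507 − $750) moves to coinsurance.
Traveler's 40% share of $36,757 is $14,702.80.
Traveler responsibility before any cap: $750 + $14,702.80 = $15,452.80.
Year-to-date out-of-pocket would reach $600 + $15,452.80 = $16,052.80, above the $3,050 maximum, so the traveler pays only $3,050 − $600 = $2,450.
Insurer pays the balance: $37,507 − $2,450 = $35,057.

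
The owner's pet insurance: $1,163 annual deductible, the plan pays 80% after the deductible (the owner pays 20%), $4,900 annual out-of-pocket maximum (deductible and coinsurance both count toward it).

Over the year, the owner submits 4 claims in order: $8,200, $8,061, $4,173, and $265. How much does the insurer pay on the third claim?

#1 ($8,200): deductible takes $1,163, $7,037 remains; owner's 20% is $1,407.40. Cost to owner: $2,570.40. OOP to date $2,570.40. Plan pays $8,200 − $2,570.40 = $5,629.60.
#2 ($8,061): deductible already satisfied, so owner's share is 20% × $8,061 = $1,612.20. Owner owes $1,612.20 (running OOP $4,182.60). Plan pays $8,061 − $1,612.20 = $6,448.80.
#3 ($4,173): deductible already satisfied, so owner's share is 20% × $4,173 = $834.60. Adding that to $4,182.60 gives $5,017.20, past the $4,900 cap; owner pays only $4,900 − $4,182.60 = $717.40. Plan pays $4,173 − $717.40 = $3,455.60.

$3,455.60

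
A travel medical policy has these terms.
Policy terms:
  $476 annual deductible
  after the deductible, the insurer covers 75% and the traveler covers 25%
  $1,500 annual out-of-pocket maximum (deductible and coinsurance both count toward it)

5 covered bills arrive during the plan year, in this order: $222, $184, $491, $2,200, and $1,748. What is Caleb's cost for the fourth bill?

$550

Bill 1, $222: all of it applies to the deductible. Traveler owes $222 (running OOP $222).
Bill 2, $184: fully absorbed by the deductible. Cost to traveler: $184. OOP to date $406.
Bill 3, $491: $70 to deductible, leaving $421; traveler's 25% is $105.25. Traveler pays $175.25; OOP now $581.25.
Bill 4, $2,200: deductible already satisfied, so traveler's share is 25% × $2,200 = $550. Traveler pays $550; OOP now $1,131.25.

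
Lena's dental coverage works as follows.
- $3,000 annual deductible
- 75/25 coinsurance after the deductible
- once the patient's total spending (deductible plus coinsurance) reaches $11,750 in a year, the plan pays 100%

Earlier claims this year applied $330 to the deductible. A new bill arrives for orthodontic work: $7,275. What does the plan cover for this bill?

$3,453.75

$330 of the $3,000 deductible is already met, leaving $2,670.
The remaining $4,605 (= $7,275 − $2,670) moves to coinsurance.
25% of $4,605 = $1,151.25 falls to the patient.
That puts the patient's cost at $2,670 + $1,151.25 = $3,821.25 before any cap.
Cumulative spending $330 + $3,821.25 = $4,151.25 stays under the $11,750 maximum.
Insurer pays the balance: $7,275 − $3,821.25 = $3,453.75.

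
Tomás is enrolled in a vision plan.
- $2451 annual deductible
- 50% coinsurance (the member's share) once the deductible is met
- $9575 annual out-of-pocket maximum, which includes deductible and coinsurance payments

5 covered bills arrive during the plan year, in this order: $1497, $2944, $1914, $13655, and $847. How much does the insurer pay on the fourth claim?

#1 ($1497): entire amount goes to the deductible. Member owes $1497 (running OOP $1497). Plan pays $1497 − $1497 = $0.
#2 ($2944): $954 to deductible, leaving $1990; coinsurance $1990 × 50% = $995. Member owes $1949 (running OOP $3446). Insurer: $2944 − $1949 = $995.
#3 ($1914): deductible already satisfied, so member's share is 50% × $1914 = $957. Member pays $957; OOP now $4403. Plan pays $1914 − $957 = $957.
#4 ($13655): deductible already satisfied, so member's share is 50% × $13655 = $6827.50. Adding that to $4403 gives $11230.50, past the $9575 cap; member pays only $9575 − $4403 = $5172. Insurer: $13655 − $5172 = $8483.

$8483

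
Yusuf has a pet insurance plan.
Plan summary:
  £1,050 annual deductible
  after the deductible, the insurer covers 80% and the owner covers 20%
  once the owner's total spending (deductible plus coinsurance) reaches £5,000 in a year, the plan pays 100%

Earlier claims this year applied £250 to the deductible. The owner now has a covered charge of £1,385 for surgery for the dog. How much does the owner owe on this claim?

£917

£250 of the £1,050 deductible is already met, leaving £800.
After the £800 deductible portion, £1,385 − £800 = £585 is subject to coinsurance.
20% of £585 = £117 falls to the owner.
That puts the owner's cost at £800 + £117 = £917 before any cap.
Year-to-date out-of-pocket becomes £250 + £917 = £1,167, still under the £5,000 maximum, so no cap applies.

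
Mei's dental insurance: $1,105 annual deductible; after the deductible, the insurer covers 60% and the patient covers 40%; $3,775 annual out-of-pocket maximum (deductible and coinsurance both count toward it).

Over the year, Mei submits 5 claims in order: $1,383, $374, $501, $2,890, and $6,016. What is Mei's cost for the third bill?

Bill 1, $1,383: deductible takes $1,105, $278 remains; 40% of $278 = $111.20. Patient owes $1,216.20 (running OOP $1,216.20).
Bill 2, $374: 40% coinsurance on $374 = $149.60. Patient owes $149.60 (running OOP $1,365.80).
Bill 3, $501: 40% coinsurance on $501 = $200.40. Patient pays $200.40; OOP now $1,566.20.

$200.40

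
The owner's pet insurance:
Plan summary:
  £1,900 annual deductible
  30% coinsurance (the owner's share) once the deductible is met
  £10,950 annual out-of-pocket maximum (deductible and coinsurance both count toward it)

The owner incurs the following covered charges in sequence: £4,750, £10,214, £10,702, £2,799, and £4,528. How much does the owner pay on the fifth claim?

£1,080.50

Claim 1 (£4,750): deductible takes £1,900, £2,850 remains; coinsurance £2,850 × 30% = £855. Cost to owner: £2,755. OOP to date £2,755.
Claim 2 (£10,214): deductible already satisfied, so owner's share is 30% × £10,214 = £3,064.20. Owner pays £3,064.20; OOP now £5,819.20.
Claim 3 (£10,702): 30% coinsurance on £10,702 = £3,210.60. Cost to owner: £3,210.60. OOP to date £9,029.80.
Claim 4 (£2,799): 30% coinsurance on £2,799 = £839.70. Owner owes £839.70 (running OOP £9,869.50).
Claim 5 (£4,528): 30% coinsurance on £4,528 = £1,358.40. Adding that to £9,869.50 gives £11,227.90, past the £10,950 cap; owner pays only £10,950 − £9,869.50 = £1,080.50.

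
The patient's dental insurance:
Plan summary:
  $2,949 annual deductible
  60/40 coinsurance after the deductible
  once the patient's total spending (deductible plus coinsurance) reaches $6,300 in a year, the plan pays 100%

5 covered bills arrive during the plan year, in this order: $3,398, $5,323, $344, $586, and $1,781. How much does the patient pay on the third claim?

$137.60

Bill 1, $3,398: deductible takes $2,949, $449 remains; 40% of $449 = $179.60. Cost to patient: $3,128.60. OOP to date $3,128.60.
Bill 2, $5,323: 40% coinsurance on $5,323 = $2,129.20. Patient pays $2,129.20; OOP now $5,257.80.
Bill 3, $344: deductible met; 40% of $344 = $137.60. Patient owes $137.60 (running OOP $5,395.40).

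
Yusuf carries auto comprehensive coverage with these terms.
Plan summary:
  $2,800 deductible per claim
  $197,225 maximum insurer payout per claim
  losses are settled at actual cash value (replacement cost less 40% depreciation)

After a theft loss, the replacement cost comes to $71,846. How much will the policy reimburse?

$40,307.60

At 40% depreciation, ACV = $71,846 − $28,738.40 = $43,107.60.
After the deductible, $43,107.60 − $2,800 = $40,307.60 remains.
$40,307.60 ≤ $197,225, so the limit doesn't bind; insurer pays $40,307.60.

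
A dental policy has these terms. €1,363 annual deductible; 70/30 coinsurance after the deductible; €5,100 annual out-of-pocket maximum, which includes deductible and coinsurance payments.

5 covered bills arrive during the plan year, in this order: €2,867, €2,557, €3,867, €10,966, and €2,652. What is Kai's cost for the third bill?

#1 (€2,867): €1,363 to deductible, leaving €1,504; patient's 30% is €451.20. Patient owes €1,814.20 (running OOP €1,814.20).
#2 (€2,557): 30% coinsurance on €2,557 = €767.10. Patient pays €767.10; OOP now €2,581.30.
#3 (€3,867): deductible met; 30% of €3,867 = €1,160.10. Patient owes €1,160.10 (running OOP €3,741.40).

€1,160.10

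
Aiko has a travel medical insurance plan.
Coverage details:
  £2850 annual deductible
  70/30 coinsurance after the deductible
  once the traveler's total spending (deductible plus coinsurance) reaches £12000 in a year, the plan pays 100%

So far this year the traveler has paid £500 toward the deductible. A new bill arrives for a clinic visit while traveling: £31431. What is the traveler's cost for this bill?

Deductible still to meet: £2850 − £500 = £2350.
That leaves £31431 − £2350 = £29081 for coinsurance.
30% of £29081 = £8724.30 falls to the traveler.
Traveler responsibility before any cap: £2350 + £8724.30 = £11074.30.
Year-to-date out-of-pocket becomes £500 + £11074.30 = £11574.30, still under the £12000 maximum, so no cap applies.

£11074.30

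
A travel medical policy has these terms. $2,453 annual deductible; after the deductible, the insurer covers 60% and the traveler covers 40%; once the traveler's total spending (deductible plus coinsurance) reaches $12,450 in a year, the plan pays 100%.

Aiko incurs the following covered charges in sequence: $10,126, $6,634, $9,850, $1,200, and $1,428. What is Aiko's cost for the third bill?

#1 ($10,126): deductible takes $2,453, $7,673 remains; coinsurance $7,673 × 40% = $3,069.20. Traveler owes $5,522.20 (running OOP $5,522.20).
#2 ($6,634): deductible met; 40% of $6,634 = $2,653.60. Cost to traveler: $2,653.60. OOP to date $8,175.80.
#3 ($9,850): deductible met; 40% of $9,850 = $3,940. Traveler pays $3,940; OOP now $12,115.80.

$3,940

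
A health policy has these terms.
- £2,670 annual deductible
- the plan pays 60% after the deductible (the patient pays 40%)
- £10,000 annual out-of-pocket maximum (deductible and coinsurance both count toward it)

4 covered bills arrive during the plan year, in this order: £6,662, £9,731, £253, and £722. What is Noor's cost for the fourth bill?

Claim 1 — £6,662: £2,670 finishes the deductible; £3,992 goes to coinsurance; coinsurance £3,992 × 40% = £1,596.80. Cost to patient: £4,266.80. OOP to date £4,266.80.
Claim 2 — £9,731: deductible already satisfied, so patient's share is 40% × £9,731 = £3,892.40. Patient owes £3,892.40 (running OOP £8,159.20).
Claim 3 — £253: 40% coinsurance on £253 = £101.20. Cost to patient: £101.20. OOP to date £8,260.40.
Claim 4 — £722: deductible already satisfied, so patient's share is 40% × £722 = £288.80. Cost to patient: £288.80. OOP to date £8,549.20.

£288.80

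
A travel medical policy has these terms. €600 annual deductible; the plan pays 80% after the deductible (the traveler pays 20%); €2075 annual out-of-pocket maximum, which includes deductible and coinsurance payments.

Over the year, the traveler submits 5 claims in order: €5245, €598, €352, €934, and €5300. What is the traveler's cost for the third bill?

Claim 1 (€5245): €600 finishes the deductible; €4645 goes to coinsurance; coinsurance €4645 × 20% = €929. Traveler pays €1529; OOP now €1529.
Claim 2 (€598): 20% coinsurance on €598 = €119.60. Traveler owes €119.60 (running OOP €1648.60).
Claim 3 (€352): 20% coinsurance on €352 = €70.40. Cost to traveler: €70.40. OOP to date €1719.

€70.40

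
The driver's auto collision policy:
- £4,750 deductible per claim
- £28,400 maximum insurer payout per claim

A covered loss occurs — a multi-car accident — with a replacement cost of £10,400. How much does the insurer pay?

£5,650

After the deductible, £10,400 − £4,750 = £5,650 remains.
£5,650 is within the £28,400 limit, so the insurer pays £5,650.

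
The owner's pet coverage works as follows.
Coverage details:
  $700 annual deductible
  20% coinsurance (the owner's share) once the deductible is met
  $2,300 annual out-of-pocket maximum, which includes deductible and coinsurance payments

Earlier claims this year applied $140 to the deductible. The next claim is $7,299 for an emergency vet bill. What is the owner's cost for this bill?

Deductible still to meet: $700 − $140 = $560.
After the $560 deductible portion, $7,299 − $560 = $6,739 is subject to coinsurance.
Owner's 20% share of $6,739 is $1,347.80.
Owner responsibility before any cap: $560 + $1,347.80 = $1,907.80.
Total out-of-pocket so far would be $140 + $1,907.80 = $2,047.80, below the $2,300 cap — no reduction.

$1,907.80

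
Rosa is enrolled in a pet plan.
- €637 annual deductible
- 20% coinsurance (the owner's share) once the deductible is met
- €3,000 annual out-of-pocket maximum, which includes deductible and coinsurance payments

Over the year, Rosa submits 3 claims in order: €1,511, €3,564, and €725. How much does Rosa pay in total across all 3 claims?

Bill 1, €1,511: €637 to deductible, leaving €874; coinsurance €874 × 20% = €174.80. Cost to owner: €811.80. OOP to date €811.80.
Bill 2, €3,564: 20% coinsurance on €3,564 = €712.80. Cost to owner: €712.80. OOP to date €1,524.60.
Bill 3, €725: 20% coinsurance on €725 = €145. Owner pays €145; OOP now €1,669.60.
Summing the owner's payments: €811.80 + €712.80 + €145 = €1,669.60.

€1,669.60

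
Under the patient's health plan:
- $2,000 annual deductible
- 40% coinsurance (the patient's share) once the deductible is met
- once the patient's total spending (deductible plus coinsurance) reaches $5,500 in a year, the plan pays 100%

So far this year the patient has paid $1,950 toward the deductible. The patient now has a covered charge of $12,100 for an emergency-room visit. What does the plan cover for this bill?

Deductible still to meet: $2,000 − $1,950 = $50.
After the $50 deductible portion, $12,100 − $50 = $12,050 is subject to coinsurance.
Coinsurance: $12,050 × 40% = $4,820.
That puts the patient's cost at $50 + $4,820 = $4,870 before any cap.
Adding $4,870 to the $1,950 already spent would give $6,820, which exceeds the $5,500 cap; the patient pays just $5,500 − $1,950 = $3,550.
Insurer pays the balance: $12,100 − $3,550 = $8,550.

$8,550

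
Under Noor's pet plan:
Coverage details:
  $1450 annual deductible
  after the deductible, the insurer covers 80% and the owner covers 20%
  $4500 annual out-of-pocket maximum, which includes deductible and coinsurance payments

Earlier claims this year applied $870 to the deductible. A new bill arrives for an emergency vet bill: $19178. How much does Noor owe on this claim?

Remaining deductible: $1450 − $870 = $580.
That leaves $19178 − $580 = $18598 for coinsurance.
20% of $18598 = $3719.60 falls to the owner.
So the owner owes $580 + $3719.60 = $4299.60 before any cap.
That would bring total out-of-pocket to $5169.60, past the $4500 cap. The owner is capped at $4500 − $870 = $3630 on this claim.

$3630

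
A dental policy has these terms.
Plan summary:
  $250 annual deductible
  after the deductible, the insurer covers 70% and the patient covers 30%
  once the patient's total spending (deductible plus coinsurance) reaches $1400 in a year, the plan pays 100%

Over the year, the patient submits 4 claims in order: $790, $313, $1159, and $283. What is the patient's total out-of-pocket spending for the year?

Bill 1, $790: $250 to deductible, leaving $540; coinsurance $540 × 30% = $162. Cost to patient: $412. OOP to date $412.
Bill 2, $313: deductible already satisfied, so patient's share is 30% × $313 = $93.90. Patient pays $93.90; OOP now $505.90.
Bill 3, $1159: deductible met; 30% of $1159 = $347.70. Patient pays $347.70; OOP now $853.60.
Bill 4, $283: deductible already satisfied, so patient's share is 30% × $283 = $84.90. Patient pays $84.90; OOP now $938.50.
Summing the patient's payments: $412 + $93.90 + $347.70 + $84.90 = $938.50.

$938.50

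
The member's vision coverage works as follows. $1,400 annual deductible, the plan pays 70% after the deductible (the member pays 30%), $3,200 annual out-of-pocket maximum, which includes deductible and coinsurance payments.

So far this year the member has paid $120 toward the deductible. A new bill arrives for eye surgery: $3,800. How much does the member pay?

Deductible still to meet: $1,400 − $120 = $1,280.
That leaves $3,800 − $1,280 = $2,520 for coinsurance.
Member's 30% share of $2,520 is $756.
Member responsibility before any cap: $1,280 + $756 = $2,036.
Total out-of-pocket so far would be $120 + $2,036 = $2,156, below the $3,200 cap — no reduction.

$2,036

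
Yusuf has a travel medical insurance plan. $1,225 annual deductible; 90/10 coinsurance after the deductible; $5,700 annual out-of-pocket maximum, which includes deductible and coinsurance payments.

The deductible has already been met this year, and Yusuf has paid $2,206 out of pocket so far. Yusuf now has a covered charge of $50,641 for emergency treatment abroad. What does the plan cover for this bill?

$47,147

The deductible is already satisfied, so the full bill goes to coinsurance.
10% of $50,641 = $5,064.10 falls to the traveler.
Adding $5,064.10 to the $2,206 already spent would give $7,270.10, which exceeds the $5,700 cap; the traveler pays just $5,700 − $2,206 = $3,494.
Insurer pays the balance: $50,641 − $3,494 = $47,147.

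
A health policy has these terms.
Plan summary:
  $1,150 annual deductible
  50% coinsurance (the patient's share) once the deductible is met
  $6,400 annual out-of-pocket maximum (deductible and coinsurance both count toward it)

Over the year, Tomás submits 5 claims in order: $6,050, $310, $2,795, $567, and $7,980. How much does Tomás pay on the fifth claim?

$964

#1 ($6,050): $1,150 finishes the deductible; $4,900 goes to coinsurance; coinsurance $4,900 × 50% = $2,450. Cost to patient: $3,600. OOP to date $3,600.
#2 ($310): 50% coinsurance on $310 = $155. Cost to patient: $155. OOP to date $3,755.
#3 ($2,795): deductible already satisfied, so patient's share is 50% × $2,795 = $1,397.50. Cost to patient: $1,397.50. OOP to date $5,152.50.
#4 ($567): deductible met; 50% of $567 = $283.50. Patient owes $283.50 (running OOP $5,436).
#5 ($7,980): deductible met; 50% of $7,980 = $3,990. That would push OOP to $9,426, over the $6,400 cap, so patient pays $6,400 − $5,436 = $964.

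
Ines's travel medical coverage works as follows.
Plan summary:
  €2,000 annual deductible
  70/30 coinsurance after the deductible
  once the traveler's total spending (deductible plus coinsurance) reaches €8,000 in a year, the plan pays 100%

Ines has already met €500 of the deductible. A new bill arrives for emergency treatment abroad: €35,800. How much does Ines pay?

Remaining deductible: €2,000 − €500 = €1,500.
After the €1,500 deductible portion, €35,800 − €1,500 = €34,300 is subject to coinsurance.
Coinsurance: €34,300 × 30% = €10,290.
So the traveler owes €1,500 + €10,290 = €11,790 before any cap.
Year-to-date out-of-pocket would reach €500 + €11,790 = €12,290, above the €8,000 maximum, so the traveler pays only €8,000 − €500 = €7,500.

€7,500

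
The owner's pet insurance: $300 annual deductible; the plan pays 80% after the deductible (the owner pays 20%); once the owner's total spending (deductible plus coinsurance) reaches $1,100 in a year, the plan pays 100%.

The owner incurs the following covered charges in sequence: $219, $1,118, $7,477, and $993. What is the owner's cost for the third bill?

$592.60

#1 ($219): all of it applies to the deductible. Owner pays $219; OOP now $219.
#2 ($1,118): deductible takes $81, $1,037 remains; 20% of $1,037 = $207.40. Cost to owner: $288.40. OOP to date $507.40.
#3 ($7,477): deductible already satisfied, so owner's share is 20% × $7,477 = $1,495.40. Adding that to $507.40 gives $2,002.80, past the $1,100 cap; owner pays only $1,100 − $507.40 = $592.60.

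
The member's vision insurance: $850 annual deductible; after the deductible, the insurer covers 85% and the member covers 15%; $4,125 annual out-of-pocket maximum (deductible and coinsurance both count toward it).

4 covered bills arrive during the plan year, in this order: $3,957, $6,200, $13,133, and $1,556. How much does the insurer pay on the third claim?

Bill 1, $3,957: deductible takes $850, $3,107 remains; member's 15% is $466.05. Member pays $1,316.05; OOP now $1,316.05. Insurer: $3,957 − $1,316.05 = $2,640.95.
Bill 2, $6,200: 15% coinsurance on $6,200 = $930. Member owes $930 (running OOP $2,246.05). Plan pays $6,200 − $930 = $5,270.
Bill 3, $13,133: deductible met; 15% of $13,133 = $1,969.95. OOP would hit $4,216 > $4,125, so the cap limits the member to $4,125 − $2,246.05 = $1,878.95. Plan pays $13,133 − $1,878.95 = $11,254.05.

$11,254.05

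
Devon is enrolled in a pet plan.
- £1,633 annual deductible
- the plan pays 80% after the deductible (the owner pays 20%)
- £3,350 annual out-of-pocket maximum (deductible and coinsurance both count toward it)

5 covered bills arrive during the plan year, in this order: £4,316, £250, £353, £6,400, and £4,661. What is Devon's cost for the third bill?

Bill 1, £4,316: £1,633 to deductible, leaving £2,683; coinsurance £2,683 × 20% = £536.60. Cost to owner: £2,169.60. OOP to date £2,169.60.
Bill 2, £250: deductible already satisfied, so owner's share is 20% × £250 = £50. Owner pays £50; OOP now £2,219.60.
Bill 3, £353: 20% coinsurance on £353 = £70.60. Owner owes £70.60 (running OOP £2,290.20).

£70.60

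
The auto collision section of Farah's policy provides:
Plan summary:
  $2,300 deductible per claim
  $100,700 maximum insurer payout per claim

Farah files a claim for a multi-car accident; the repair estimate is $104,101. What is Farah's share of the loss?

$3,401

After the deductible, $104,101 − $2,300 = $101,801 remains.
$101,801 exceeds the $100,700 limit, so the insurer pays the limit: $100,700.
Out of pocket: $104,101 − $100,700 = $3,401.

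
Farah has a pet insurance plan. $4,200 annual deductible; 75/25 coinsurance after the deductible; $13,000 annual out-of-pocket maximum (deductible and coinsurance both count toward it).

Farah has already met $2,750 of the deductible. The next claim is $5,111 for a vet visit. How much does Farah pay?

$2,365.25

Deductible still to meet: $4,200 − $2,750 = $1,450.
After the $1,450 deductible portion, $5,111 − $1,450 = $3,661 is subject to coinsurance.
Owner's 25% share of $3,661 is $915.25.
That puts the owner's cost at $1,450 + $915.25 = $2,365.25 before any cap.
Cumulative spending $2,750 + $2,365.25 = $5,115.25 stays under the $13,000 maximum.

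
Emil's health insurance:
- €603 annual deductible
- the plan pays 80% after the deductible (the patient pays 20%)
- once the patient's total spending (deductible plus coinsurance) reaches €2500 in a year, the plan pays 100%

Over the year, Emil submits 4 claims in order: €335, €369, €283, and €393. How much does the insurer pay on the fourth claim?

Claim 1 (€335): entire amount goes to the deductible. Patient pays €335; OOP now €335. Plan pays €335 − €335 = €0.
Claim 2 (€369): €268 finishes the deductible; €101 goes to coinsurance; patient's 20% is €20.20. Patient owes €288.20 (running OOP €623.20). Plan pays €369 − €288.20 = €80.80.
Claim 3 (€283): deductible met; 20% of €283 = €56.60. Cost to patient: €56.60. OOP to date €679.80. Plan pays €283 − €56.60 = €226.40.
Claim 4 (€393): deductible already satisfied, so patient's share is 20% × €393 = €78.60. Patient owes €78.60 (running OOP €758.40). Insurer: €393 − €78.60 = €314.40.

€314.40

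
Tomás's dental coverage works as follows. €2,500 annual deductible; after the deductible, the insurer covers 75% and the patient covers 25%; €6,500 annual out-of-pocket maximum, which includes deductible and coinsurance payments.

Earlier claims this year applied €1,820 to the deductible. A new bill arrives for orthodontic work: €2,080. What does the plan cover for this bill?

€1,050

Deductible still to meet: €2,500 − €1,820 = €680.
After the €680 deductible portion, €2,080 − €680 = €1,400 is subject to coinsurance.
Patient's 25% share of €1,400 is €350.
So the patient owes €680 + €350 = €1,030 before any cap.
Total out-of-pocket so far would be €1,820 + €1,030 = €2,850, below the €6,500 cap — no reduction.
The plan picks up €2,080 − €1,030 = €1,050.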